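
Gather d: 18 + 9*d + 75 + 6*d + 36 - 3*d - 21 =12*d + 108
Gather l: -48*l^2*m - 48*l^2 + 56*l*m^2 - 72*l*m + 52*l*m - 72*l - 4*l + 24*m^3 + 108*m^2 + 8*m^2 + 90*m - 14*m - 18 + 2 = l^2*(-48*m - 48) + l*(56*m^2 - 20*m - 76) + 24*m^3 + 116*m^2 + 76*m - 16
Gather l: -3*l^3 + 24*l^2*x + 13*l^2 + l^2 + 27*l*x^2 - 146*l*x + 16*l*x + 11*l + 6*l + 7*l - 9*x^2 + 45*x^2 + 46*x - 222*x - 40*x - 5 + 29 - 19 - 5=-3*l^3 + l^2*(24*x + 14) + l*(27*x^2 - 130*x + 24) + 36*x^2 - 216*x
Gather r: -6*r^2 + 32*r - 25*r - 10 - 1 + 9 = -6*r^2 + 7*r - 2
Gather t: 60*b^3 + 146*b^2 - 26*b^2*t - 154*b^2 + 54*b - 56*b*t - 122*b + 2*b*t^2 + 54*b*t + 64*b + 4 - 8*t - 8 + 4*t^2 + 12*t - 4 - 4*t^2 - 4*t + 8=60*b^3 - 8*b^2 + 2*b*t^2 - 4*b + t*(-26*b^2 - 2*b)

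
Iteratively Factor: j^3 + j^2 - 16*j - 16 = (j + 4)*(j^2 - 3*j - 4) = (j + 1)*(j + 4)*(j - 4)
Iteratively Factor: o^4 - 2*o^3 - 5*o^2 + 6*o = (o - 3)*(o^3 + o^2 - 2*o) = o*(o - 3)*(o^2 + o - 2) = o*(o - 3)*(o - 1)*(o + 2)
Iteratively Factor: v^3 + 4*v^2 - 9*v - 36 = (v - 3)*(v^2 + 7*v + 12) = (v - 3)*(v + 4)*(v + 3)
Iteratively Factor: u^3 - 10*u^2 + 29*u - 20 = (u - 5)*(u^2 - 5*u + 4) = (u - 5)*(u - 4)*(u - 1)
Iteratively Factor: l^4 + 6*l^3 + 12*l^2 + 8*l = (l + 2)*(l^3 + 4*l^2 + 4*l) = (l + 2)^2*(l^2 + 2*l) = (l + 2)^3*(l)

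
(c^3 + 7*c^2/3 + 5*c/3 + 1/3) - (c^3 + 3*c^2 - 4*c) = -2*c^2/3 + 17*c/3 + 1/3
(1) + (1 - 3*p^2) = 2 - 3*p^2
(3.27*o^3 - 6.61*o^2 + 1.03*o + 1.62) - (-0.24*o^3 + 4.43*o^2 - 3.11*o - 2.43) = 3.51*o^3 - 11.04*o^2 + 4.14*o + 4.05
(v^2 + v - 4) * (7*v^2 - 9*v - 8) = 7*v^4 - 2*v^3 - 45*v^2 + 28*v + 32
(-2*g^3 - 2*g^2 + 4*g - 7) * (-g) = 2*g^4 + 2*g^3 - 4*g^2 + 7*g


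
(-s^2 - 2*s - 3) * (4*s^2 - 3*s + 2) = -4*s^4 - 5*s^3 - 8*s^2 + 5*s - 6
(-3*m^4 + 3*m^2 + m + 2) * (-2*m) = 6*m^5 - 6*m^3 - 2*m^2 - 4*m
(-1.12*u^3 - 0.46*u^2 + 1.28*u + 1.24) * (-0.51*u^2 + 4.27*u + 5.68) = 0.5712*u^5 - 4.5478*u^4 - 8.9786*u^3 + 2.2204*u^2 + 12.5652*u + 7.0432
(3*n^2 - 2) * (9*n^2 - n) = 27*n^4 - 3*n^3 - 18*n^2 + 2*n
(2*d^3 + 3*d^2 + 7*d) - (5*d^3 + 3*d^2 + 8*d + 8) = -3*d^3 - d - 8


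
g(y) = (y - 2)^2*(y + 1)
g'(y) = (y - 2)^2 + (y + 1)*(2*y - 4) = 3*y*(y - 2)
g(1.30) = 1.13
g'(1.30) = -2.73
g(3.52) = 10.44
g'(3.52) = 16.05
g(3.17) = 5.71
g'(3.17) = 11.13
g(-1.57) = -7.26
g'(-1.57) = 16.81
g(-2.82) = -42.28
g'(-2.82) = 40.78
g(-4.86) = -181.65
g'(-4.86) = 100.02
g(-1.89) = -13.47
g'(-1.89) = 22.06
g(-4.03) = -110.17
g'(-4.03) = 72.90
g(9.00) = 490.00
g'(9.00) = 189.00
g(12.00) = 1300.00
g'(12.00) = 360.00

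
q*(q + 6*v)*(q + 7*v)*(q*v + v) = q^4*v + 13*q^3*v^2 + q^3*v + 42*q^2*v^3 + 13*q^2*v^2 + 42*q*v^3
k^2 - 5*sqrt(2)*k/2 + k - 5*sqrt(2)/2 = (k + 1)*(k - 5*sqrt(2)/2)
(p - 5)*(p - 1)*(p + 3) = p^3 - 3*p^2 - 13*p + 15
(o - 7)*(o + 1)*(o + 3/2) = o^3 - 9*o^2/2 - 16*o - 21/2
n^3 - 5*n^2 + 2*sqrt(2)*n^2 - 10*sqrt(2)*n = n*(n - 5)*(n + 2*sqrt(2))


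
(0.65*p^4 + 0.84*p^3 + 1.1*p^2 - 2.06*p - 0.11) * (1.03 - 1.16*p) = -0.754*p^5 - 0.3049*p^4 - 0.4108*p^3 + 3.5226*p^2 - 1.9942*p - 0.1133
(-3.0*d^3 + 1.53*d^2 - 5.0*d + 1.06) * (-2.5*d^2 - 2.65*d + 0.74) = 7.5*d^5 + 4.125*d^4 + 6.2255*d^3 + 11.7322*d^2 - 6.509*d + 0.7844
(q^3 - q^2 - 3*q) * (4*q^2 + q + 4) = 4*q^5 - 3*q^4 - 9*q^3 - 7*q^2 - 12*q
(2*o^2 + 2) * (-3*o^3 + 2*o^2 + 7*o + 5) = -6*o^5 + 4*o^4 + 8*o^3 + 14*o^2 + 14*o + 10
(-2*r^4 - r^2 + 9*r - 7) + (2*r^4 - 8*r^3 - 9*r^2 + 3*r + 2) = -8*r^3 - 10*r^2 + 12*r - 5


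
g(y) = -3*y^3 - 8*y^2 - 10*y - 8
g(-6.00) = 412.00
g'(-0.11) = -8.35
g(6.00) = -1004.00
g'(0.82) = -29.17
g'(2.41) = -100.83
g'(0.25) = -14.56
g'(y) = -9*y^2 - 16*y - 10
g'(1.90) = -72.89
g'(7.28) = -603.47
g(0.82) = -23.23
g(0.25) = -11.05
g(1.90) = -76.46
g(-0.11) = -6.99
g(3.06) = -199.47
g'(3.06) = -143.23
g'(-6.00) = -238.00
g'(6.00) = -430.00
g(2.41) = -120.56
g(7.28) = -1662.27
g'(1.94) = -74.91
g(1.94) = -79.41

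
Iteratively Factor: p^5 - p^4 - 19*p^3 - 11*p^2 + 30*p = (p + 3)*(p^4 - 4*p^3 - 7*p^2 + 10*p) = (p - 1)*(p + 3)*(p^3 - 3*p^2 - 10*p) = (p - 5)*(p - 1)*(p + 3)*(p^2 + 2*p) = p*(p - 5)*(p - 1)*(p + 3)*(p + 2)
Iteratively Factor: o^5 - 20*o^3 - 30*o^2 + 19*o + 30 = (o + 3)*(o^4 - 3*o^3 - 11*o^2 + 3*o + 10) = (o + 2)*(o + 3)*(o^3 - 5*o^2 - o + 5) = (o - 5)*(o + 2)*(o + 3)*(o^2 - 1) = (o - 5)*(o - 1)*(o + 2)*(o + 3)*(o + 1)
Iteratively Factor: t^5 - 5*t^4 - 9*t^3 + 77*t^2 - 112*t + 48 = (t - 1)*(t^4 - 4*t^3 - 13*t^2 + 64*t - 48) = (t - 1)^2*(t^3 - 3*t^2 - 16*t + 48) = (t - 1)^2*(t + 4)*(t^2 - 7*t + 12) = (t - 3)*(t - 1)^2*(t + 4)*(t - 4)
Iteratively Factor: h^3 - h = (h - 1)*(h^2 + h) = h*(h - 1)*(h + 1)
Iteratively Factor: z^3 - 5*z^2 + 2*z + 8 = (z - 2)*(z^2 - 3*z - 4) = (z - 2)*(z + 1)*(z - 4)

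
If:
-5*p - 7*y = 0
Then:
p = -7*y/5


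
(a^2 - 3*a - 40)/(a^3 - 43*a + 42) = (a^2 - 3*a - 40)/(a^3 - 43*a + 42)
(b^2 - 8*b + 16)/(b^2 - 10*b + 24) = (b - 4)/(b - 6)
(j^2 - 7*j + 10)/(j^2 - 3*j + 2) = (j - 5)/(j - 1)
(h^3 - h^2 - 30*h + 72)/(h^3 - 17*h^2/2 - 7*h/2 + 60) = 2*(h^2 + 2*h - 24)/(2*h^2 - 11*h - 40)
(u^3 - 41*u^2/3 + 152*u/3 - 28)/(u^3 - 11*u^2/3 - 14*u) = (3*u^2 - 23*u + 14)/(u*(3*u + 7))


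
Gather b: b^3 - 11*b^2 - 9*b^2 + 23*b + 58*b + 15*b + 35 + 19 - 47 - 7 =b^3 - 20*b^2 + 96*b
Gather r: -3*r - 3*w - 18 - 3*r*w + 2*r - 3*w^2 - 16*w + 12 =r*(-3*w - 1) - 3*w^2 - 19*w - 6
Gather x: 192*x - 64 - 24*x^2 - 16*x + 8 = -24*x^2 + 176*x - 56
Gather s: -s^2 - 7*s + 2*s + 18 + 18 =-s^2 - 5*s + 36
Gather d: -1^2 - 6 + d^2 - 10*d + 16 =d^2 - 10*d + 9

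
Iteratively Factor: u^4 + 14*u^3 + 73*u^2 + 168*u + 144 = (u + 3)*(u^3 + 11*u^2 + 40*u + 48) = (u + 3)^2*(u^2 + 8*u + 16) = (u + 3)^2*(u + 4)*(u + 4)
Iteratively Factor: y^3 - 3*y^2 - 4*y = (y)*(y^2 - 3*y - 4) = y*(y + 1)*(y - 4)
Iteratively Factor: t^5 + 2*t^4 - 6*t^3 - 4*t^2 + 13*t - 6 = (t + 3)*(t^4 - t^3 - 3*t^2 + 5*t - 2) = (t + 2)*(t + 3)*(t^3 - 3*t^2 + 3*t - 1) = (t - 1)*(t + 2)*(t + 3)*(t^2 - 2*t + 1) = (t - 1)^2*(t + 2)*(t + 3)*(t - 1)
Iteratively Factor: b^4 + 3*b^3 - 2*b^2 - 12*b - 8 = (b + 1)*(b^3 + 2*b^2 - 4*b - 8) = (b + 1)*(b + 2)*(b^2 - 4) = (b + 1)*(b + 2)^2*(b - 2)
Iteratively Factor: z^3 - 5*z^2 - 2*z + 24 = (z - 4)*(z^2 - z - 6) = (z - 4)*(z + 2)*(z - 3)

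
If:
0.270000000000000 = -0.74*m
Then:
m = -0.36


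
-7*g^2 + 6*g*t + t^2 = (-g + t)*(7*g + t)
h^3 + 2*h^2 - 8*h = h*(h - 2)*(h + 4)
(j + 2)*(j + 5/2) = j^2 + 9*j/2 + 5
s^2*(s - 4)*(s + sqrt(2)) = s^4 - 4*s^3 + sqrt(2)*s^3 - 4*sqrt(2)*s^2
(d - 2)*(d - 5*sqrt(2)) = d^2 - 5*sqrt(2)*d - 2*d + 10*sqrt(2)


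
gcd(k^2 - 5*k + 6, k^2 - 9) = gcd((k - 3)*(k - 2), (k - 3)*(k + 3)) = k - 3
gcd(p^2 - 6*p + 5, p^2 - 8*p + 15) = p - 5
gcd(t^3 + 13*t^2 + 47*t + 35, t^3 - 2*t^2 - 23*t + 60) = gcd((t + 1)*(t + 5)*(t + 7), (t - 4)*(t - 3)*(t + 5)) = t + 5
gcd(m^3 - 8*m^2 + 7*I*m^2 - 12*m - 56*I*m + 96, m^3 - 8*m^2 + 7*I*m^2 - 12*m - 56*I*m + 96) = m^3 + m^2*(-8 + 7*I) + m*(-12 - 56*I) + 96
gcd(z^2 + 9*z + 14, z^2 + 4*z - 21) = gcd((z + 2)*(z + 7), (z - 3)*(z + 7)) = z + 7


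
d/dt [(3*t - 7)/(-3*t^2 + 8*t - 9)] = (9*t^2 - 42*t + 29)/(9*t^4 - 48*t^3 + 118*t^2 - 144*t + 81)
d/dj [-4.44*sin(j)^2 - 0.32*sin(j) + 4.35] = -(8.88*sin(j) + 0.32)*cos(j)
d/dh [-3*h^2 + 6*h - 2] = 6 - 6*h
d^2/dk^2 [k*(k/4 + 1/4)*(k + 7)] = 3*k/2 + 4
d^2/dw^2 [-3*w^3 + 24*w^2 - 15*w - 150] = 48 - 18*w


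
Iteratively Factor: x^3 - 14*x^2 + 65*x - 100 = (x - 4)*(x^2 - 10*x + 25) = (x - 5)*(x - 4)*(x - 5)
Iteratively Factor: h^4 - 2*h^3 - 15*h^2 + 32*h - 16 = (h - 4)*(h^3 + 2*h^2 - 7*h + 4) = (h - 4)*(h + 4)*(h^2 - 2*h + 1) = (h - 4)*(h - 1)*(h + 4)*(h - 1)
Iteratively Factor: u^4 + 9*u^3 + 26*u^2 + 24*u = (u + 2)*(u^3 + 7*u^2 + 12*u) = (u + 2)*(u + 3)*(u^2 + 4*u) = (u + 2)*(u + 3)*(u + 4)*(u)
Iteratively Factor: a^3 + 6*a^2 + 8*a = (a + 2)*(a^2 + 4*a) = (a + 2)*(a + 4)*(a)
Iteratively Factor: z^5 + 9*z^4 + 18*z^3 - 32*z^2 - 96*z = (z + 4)*(z^4 + 5*z^3 - 2*z^2 - 24*z) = (z + 3)*(z + 4)*(z^3 + 2*z^2 - 8*z) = (z + 3)*(z + 4)^2*(z^2 - 2*z) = (z - 2)*(z + 3)*(z + 4)^2*(z)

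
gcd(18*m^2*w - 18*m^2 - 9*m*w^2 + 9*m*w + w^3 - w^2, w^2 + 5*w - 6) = w - 1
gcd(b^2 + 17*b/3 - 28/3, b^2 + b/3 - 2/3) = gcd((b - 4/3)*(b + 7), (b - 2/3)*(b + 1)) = 1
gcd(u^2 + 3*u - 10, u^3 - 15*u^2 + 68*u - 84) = u - 2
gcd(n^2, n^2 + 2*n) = n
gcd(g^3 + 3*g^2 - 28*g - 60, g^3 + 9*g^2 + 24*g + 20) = g + 2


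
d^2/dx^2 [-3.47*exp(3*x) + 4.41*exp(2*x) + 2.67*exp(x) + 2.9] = (-31.23*exp(2*x) + 17.64*exp(x) + 2.67)*exp(x)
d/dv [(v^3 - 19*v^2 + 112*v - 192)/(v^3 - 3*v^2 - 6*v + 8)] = 2*(8*v^4 - 118*v^3 + 525*v^2 - 728*v - 128)/(v^6 - 6*v^5 - 3*v^4 + 52*v^3 - 12*v^2 - 96*v + 64)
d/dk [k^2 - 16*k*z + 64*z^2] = 2*k - 16*z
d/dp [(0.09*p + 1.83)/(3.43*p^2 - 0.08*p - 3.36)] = (0.3087*p^2 - 0.0072*p - (0.09*p + 1.83)*(6.86*p - 0.08) - 0.3024)/(-3.43*p^2 + 0.08*p + 3.36)^2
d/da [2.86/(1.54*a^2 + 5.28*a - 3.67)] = (-8.8088*a - 15.1008)/(1.54*a^2 + 5.28*a - 3.67)^2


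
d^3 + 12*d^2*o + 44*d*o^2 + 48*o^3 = (d + 2*o)*(d + 4*o)*(d + 6*o)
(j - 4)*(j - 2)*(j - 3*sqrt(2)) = j^3 - 6*j^2 - 3*sqrt(2)*j^2 + 8*j + 18*sqrt(2)*j - 24*sqrt(2)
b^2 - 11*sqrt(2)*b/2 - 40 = (b - 8*sqrt(2))*(b + 5*sqrt(2)/2)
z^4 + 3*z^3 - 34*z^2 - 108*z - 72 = (z - 6)*(z + 1)*(z + 2)*(z + 6)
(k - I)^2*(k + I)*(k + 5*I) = k^4 + 4*I*k^3 + 6*k^2 + 4*I*k + 5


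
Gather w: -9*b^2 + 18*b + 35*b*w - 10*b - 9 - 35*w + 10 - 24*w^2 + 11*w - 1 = -9*b^2 + 8*b - 24*w^2 + w*(35*b - 24)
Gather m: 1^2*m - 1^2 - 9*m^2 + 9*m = -9*m^2 + 10*m - 1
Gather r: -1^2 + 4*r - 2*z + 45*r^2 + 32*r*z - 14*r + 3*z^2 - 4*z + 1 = 45*r^2 + r*(32*z - 10) + 3*z^2 - 6*z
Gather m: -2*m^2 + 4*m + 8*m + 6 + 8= -2*m^2 + 12*m + 14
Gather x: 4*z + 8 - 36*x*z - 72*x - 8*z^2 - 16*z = x*(-36*z - 72) - 8*z^2 - 12*z + 8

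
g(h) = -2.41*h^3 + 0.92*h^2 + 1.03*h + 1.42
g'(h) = -7.23*h^2 + 1.84*h + 1.03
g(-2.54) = 44.23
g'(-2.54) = -50.29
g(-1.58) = 11.60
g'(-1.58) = -19.93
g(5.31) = -328.00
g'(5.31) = -193.06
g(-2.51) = 42.74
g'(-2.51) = -49.14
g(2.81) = -41.89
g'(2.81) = -50.89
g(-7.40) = 1020.77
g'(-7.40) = -408.50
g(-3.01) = 72.38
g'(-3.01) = -70.01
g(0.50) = 1.86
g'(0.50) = 0.14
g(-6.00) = 548.92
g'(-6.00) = -270.29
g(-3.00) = 71.68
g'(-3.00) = -69.56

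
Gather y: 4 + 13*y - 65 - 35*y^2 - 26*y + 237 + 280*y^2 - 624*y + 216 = 245*y^2 - 637*y + 392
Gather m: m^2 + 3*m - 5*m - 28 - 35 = m^2 - 2*m - 63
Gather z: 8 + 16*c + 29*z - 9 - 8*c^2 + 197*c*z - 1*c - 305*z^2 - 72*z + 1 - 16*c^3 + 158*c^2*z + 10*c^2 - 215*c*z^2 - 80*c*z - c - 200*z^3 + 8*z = -16*c^3 + 2*c^2 + 14*c - 200*z^3 + z^2*(-215*c - 305) + z*(158*c^2 + 117*c - 35)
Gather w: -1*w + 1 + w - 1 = 0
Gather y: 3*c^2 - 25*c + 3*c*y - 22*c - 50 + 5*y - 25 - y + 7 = 3*c^2 - 47*c + y*(3*c + 4) - 68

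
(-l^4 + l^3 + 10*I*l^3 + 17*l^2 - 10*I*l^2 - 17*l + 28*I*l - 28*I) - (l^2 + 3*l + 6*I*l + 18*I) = -l^4 + l^3 + 10*I*l^3 + 16*l^2 - 10*I*l^2 - 20*l + 22*I*l - 46*I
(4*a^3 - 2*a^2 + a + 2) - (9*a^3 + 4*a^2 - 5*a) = -5*a^3 - 6*a^2 + 6*a + 2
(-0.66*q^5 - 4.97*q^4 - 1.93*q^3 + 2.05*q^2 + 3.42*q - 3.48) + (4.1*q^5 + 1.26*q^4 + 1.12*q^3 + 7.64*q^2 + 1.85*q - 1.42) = 3.44*q^5 - 3.71*q^4 - 0.81*q^3 + 9.69*q^2 + 5.27*q - 4.9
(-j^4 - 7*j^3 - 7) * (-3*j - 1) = 3*j^5 + 22*j^4 + 7*j^3 + 21*j + 7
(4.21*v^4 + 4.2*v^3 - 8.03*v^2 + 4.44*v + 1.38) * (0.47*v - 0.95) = 1.9787*v^5 - 2.0255*v^4 - 7.7641*v^3 + 9.7153*v^2 - 3.5694*v - 1.311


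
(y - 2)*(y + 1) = y^2 - y - 2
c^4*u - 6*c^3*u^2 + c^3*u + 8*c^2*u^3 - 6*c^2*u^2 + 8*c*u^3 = c*(c - 4*u)*(c - 2*u)*(c*u + u)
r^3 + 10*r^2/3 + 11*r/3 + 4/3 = (r + 1)^2*(r + 4/3)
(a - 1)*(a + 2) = a^2 + a - 2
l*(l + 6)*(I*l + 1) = I*l^3 + l^2 + 6*I*l^2 + 6*l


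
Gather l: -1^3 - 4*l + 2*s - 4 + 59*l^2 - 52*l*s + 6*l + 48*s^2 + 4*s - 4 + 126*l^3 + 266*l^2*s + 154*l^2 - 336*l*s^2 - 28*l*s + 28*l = 126*l^3 + l^2*(266*s + 213) + l*(-336*s^2 - 80*s + 30) + 48*s^2 + 6*s - 9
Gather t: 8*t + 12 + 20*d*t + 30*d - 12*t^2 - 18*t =30*d - 12*t^2 + t*(20*d - 10) + 12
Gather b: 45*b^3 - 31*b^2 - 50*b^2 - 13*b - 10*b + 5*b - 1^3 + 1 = 45*b^3 - 81*b^2 - 18*b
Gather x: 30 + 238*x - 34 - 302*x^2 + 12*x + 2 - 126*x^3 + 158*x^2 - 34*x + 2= -126*x^3 - 144*x^2 + 216*x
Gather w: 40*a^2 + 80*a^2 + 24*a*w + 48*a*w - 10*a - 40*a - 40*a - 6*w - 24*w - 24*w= 120*a^2 - 90*a + w*(72*a - 54)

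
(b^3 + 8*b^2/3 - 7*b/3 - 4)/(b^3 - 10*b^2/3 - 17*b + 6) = (3*b^2 - b - 4)/(3*b^2 - 19*b + 6)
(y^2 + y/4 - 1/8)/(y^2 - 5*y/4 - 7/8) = (4*y - 1)/(4*y - 7)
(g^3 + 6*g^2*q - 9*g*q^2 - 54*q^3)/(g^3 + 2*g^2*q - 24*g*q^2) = (-g^2 + 9*q^2)/(g*(-g + 4*q))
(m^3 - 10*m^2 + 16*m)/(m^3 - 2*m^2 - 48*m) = (m - 2)/(m + 6)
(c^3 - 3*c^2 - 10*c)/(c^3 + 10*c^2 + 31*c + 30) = c*(c - 5)/(c^2 + 8*c + 15)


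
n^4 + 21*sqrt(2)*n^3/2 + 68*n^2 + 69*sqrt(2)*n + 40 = (n + sqrt(2)/2)*(n + sqrt(2))*(n + 4*sqrt(2))*(n + 5*sqrt(2))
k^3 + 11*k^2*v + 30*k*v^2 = k*(k + 5*v)*(k + 6*v)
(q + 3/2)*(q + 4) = q^2 + 11*q/2 + 6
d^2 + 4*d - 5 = (d - 1)*(d + 5)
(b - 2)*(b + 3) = b^2 + b - 6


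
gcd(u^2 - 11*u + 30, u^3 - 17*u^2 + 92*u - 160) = u - 5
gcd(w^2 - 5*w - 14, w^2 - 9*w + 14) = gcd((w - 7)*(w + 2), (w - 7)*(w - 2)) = w - 7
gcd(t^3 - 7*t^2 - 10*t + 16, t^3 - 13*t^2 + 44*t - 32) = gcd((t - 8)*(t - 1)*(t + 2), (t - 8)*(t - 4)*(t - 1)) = t^2 - 9*t + 8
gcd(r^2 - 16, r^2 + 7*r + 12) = r + 4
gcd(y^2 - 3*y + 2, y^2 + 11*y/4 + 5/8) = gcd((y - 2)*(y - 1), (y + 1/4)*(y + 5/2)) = 1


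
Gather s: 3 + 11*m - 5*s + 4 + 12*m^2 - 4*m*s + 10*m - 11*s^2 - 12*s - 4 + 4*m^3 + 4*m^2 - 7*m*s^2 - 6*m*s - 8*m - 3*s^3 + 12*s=4*m^3 + 16*m^2 + 13*m - 3*s^3 + s^2*(-7*m - 11) + s*(-10*m - 5) + 3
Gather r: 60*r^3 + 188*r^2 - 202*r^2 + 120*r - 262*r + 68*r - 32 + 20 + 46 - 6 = 60*r^3 - 14*r^2 - 74*r + 28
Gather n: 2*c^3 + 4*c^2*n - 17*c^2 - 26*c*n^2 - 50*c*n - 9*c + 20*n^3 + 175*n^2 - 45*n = 2*c^3 - 17*c^2 - 9*c + 20*n^3 + n^2*(175 - 26*c) + n*(4*c^2 - 50*c - 45)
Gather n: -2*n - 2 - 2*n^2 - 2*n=-2*n^2 - 4*n - 2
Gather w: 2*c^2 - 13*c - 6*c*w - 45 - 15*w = 2*c^2 - 13*c + w*(-6*c - 15) - 45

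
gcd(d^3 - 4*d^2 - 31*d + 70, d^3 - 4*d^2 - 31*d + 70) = d^3 - 4*d^2 - 31*d + 70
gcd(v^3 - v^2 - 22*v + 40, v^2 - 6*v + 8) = v^2 - 6*v + 8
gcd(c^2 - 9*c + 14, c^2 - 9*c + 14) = c^2 - 9*c + 14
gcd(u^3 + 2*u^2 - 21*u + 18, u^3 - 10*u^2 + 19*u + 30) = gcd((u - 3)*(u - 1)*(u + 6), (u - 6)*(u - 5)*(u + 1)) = 1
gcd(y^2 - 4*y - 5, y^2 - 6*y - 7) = y + 1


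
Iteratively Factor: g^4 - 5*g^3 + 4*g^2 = (g)*(g^3 - 5*g^2 + 4*g) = g*(g - 4)*(g^2 - g) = g^2*(g - 4)*(g - 1)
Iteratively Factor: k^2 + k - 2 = (k - 1)*(k + 2)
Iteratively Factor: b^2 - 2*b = (b)*(b - 2)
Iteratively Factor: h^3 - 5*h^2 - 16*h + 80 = (h + 4)*(h^2 - 9*h + 20) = (h - 5)*(h + 4)*(h - 4)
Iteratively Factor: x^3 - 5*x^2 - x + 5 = (x - 1)*(x^2 - 4*x - 5) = (x - 1)*(x + 1)*(x - 5)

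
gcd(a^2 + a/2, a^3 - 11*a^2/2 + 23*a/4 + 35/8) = a + 1/2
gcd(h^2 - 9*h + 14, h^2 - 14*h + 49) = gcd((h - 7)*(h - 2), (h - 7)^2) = h - 7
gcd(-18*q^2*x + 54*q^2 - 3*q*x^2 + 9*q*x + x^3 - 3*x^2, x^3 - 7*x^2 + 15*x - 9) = x - 3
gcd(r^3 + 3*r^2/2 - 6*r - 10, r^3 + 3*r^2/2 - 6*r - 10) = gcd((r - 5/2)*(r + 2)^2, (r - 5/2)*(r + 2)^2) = r^3 + 3*r^2/2 - 6*r - 10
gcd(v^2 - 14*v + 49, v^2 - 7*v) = v - 7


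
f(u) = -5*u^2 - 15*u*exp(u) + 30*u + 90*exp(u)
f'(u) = -15*u*exp(u) - 10*u + 75*exp(u) + 30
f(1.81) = 421.96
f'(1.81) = 304.28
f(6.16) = -1141.16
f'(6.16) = -8269.25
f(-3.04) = -130.92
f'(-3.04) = 66.17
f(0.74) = 184.83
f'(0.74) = 156.53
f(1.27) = 282.68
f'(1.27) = 216.53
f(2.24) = 571.90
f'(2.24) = 396.48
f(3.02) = 960.96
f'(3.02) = 608.39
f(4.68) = 2164.74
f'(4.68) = 500.50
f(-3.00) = -128.28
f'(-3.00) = 65.97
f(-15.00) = -1575.00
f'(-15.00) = 180.00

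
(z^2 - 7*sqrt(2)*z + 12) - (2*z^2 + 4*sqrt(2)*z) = -z^2 - 11*sqrt(2)*z + 12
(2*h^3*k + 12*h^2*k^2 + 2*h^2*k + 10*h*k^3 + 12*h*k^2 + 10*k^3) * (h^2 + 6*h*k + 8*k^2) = 2*h^5*k + 24*h^4*k^2 + 2*h^4*k + 98*h^3*k^3 + 24*h^3*k^2 + 156*h^2*k^4 + 98*h^2*k^3 + 80*h*k^5 + 156*h*k^4 + 80*k^5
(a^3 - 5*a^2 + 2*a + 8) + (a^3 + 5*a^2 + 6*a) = 2*a^3 + 8*a + 8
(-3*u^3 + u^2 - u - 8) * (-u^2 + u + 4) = 3*u^5 - 4*u^4 - 10*u^3 + 11*u^2 - 12*u - 32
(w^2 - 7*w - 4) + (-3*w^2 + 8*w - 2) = -2*w^2 + w - 6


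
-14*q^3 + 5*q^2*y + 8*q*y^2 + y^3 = (-q + y)*(2*q + y)*(7*q + y)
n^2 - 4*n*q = n*(n - 4*q)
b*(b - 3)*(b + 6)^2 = b^4 + 9*b^3 - 108*b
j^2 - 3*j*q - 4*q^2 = (j - 4*q)*(j + q)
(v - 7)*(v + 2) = v^2 - 5*v - 14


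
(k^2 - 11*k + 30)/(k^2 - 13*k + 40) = (k - 6)/(k - 8)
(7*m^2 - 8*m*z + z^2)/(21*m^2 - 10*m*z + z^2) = (-m + z)/(-3*m + z)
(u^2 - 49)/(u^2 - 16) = (u^2 - 49)/(u^2 - 16)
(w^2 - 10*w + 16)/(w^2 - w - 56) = (w - 2)/(w + 7)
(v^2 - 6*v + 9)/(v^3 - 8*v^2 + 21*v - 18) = 1/(v - 2)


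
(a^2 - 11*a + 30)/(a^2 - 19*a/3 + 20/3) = 3*(a - 6)/(3*a - 4)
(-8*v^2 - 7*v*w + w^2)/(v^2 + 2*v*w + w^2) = (-8*v + w)/(v + w)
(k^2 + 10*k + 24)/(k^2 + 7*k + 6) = (k + 4)/(k + 1)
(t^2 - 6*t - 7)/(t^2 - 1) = (t - 7)/(t - 1)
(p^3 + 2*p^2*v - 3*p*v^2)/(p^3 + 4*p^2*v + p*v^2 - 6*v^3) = p/(p + 2*v)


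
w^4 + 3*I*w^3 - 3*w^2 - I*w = w*(w + I)^3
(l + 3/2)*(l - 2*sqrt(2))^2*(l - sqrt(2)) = l^4 - 5*sqrt(2)*l^3 + 3*l^3/2 - 15*sqrt(2)*l^2/2 + 16*l^2 - 8*sqrt(2)*l + 24*l - 12*sqrt(2)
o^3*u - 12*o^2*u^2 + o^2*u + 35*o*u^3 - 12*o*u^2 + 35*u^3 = (o - 7*u)*(o - 5*u)*(o*u + u)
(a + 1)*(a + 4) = a^2 + 5*a + 4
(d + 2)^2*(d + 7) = d^3 + 11*d^2 + 32*d + 28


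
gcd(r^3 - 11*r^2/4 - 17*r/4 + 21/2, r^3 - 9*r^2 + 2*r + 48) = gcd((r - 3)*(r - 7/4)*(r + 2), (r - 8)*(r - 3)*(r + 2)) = r^2 - r - 6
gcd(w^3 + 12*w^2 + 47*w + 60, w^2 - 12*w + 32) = 1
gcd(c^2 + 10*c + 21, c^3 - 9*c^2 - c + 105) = c + 3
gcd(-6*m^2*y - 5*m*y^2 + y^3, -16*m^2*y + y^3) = y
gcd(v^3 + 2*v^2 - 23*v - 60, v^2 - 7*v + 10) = v - 5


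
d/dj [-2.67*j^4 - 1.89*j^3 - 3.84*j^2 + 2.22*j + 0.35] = -10.68*j^3 - 5.67*j^2 - 7.68*j + 2.22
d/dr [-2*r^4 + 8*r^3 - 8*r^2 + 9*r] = -8*r^3 + 24*r^2 - 16*r + 9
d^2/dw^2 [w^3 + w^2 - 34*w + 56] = 6*w + 2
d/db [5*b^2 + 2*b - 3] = 10*b + 2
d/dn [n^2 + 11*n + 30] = 2*n + 11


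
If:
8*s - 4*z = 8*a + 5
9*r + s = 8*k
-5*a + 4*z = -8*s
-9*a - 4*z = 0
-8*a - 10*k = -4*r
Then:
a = 1/3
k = -79/174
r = -163/348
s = 7/12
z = -3/4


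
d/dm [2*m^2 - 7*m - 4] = 4*m - 7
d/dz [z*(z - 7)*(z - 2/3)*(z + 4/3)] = 4*z^3 - 19*z^2 - 100*z/9 + 56/9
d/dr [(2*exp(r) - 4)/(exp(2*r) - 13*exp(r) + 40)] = 2*(-(exp(r) - 2)*(2*exp(r) - 13) + exp(2*r) - 13*exp(r) + 40)*exp(r)/(exp(2*r) - 13*exp(r) + 40)^2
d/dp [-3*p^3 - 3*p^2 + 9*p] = -9*p^2 - 6*p + 9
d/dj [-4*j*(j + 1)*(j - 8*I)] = -12*j^2 + j*(-8 + 64*I) + 32*I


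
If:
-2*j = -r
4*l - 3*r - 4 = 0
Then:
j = r/2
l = 3*r/4 + 1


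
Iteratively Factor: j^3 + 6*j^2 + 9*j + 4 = (j + 1)*(j^2 + 5*j + 4) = (j + 1)*(j + 4)*(j + 1)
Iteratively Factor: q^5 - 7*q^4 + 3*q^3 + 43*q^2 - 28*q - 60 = (q - 5)*(q^4 - 2*q^3 - 7*q^2 + 8*q + 12) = (q - 5)*(q - 2)*(q^3 - 7*q - 6) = (q - 5)*(q - 3)*(q - 2)*(q^2 + 3*q + 2) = (q - 5)*(q - 3)*(q - 2)*(q + 2)*(q + 1)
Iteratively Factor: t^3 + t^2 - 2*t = (t + 2)*(t^2 - t) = (t - 1)*(t + 2)*(t)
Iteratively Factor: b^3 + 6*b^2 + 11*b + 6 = (b + 1)*(b^2 + 5*b + 6) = (b + 1)*(b + 2)*(b + 3)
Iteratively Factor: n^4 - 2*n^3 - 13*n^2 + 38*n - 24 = (n + 4)*(n^3 - 6*n^2 + 11*n - 6) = (n - 3)*(n + 4)*(n^2 - 3*n + 2) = (n - 3)*(n - 2)*(n + 4)*(n - 1)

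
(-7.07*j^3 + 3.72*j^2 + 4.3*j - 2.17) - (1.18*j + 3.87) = -7.07*j^3 + 3.72*j^2 + 3.12*j - 6.04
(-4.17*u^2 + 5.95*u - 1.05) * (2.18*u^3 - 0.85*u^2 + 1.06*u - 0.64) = -9.0906*u^5 + 16.5155*u^4 - 11.7667*u^3 + 9.8683*u^2 - 4.921*u + 0.672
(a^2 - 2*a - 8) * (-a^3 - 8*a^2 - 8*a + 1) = -a^5 - 6*a^4 + 16*a^3 + 81*a^2 + 62*a - 8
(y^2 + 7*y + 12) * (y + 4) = y^3 + 11*y^2 + 40*y + 48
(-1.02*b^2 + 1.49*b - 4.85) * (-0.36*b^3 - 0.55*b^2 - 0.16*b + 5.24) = 0.3672*b^5 + 0.0246000000000001*b^4 + 1.0897*b^3 - 2.9157*b^2 + 8.5836*b - 25.414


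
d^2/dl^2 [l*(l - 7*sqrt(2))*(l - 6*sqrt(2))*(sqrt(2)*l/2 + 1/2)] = 6*sqrt(2)*l^2 - 75*l + 71*sqrt(2)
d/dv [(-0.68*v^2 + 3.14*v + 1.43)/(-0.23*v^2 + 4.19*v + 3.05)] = (-2.127*v^2 - 3.4902*v + 3.5853)/(0.0529*v^4 - 1.9274*v^3 + 16.1531*v^2 + 25.559*v + 9.3025)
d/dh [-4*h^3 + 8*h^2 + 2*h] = -12*h^2 + 16*h + 2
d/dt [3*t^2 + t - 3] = 6*t + 1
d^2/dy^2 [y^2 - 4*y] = 2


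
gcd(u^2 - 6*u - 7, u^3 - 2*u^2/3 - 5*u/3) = u + 1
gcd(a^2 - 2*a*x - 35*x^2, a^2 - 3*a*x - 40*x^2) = a + 5*x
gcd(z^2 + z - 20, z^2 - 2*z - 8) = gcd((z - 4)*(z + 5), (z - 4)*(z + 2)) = z - 4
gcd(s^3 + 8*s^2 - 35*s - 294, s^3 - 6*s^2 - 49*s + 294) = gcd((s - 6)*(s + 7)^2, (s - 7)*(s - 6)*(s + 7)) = s^2 + s - 42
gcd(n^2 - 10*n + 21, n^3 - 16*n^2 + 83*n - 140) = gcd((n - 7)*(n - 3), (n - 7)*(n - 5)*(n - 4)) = n - 7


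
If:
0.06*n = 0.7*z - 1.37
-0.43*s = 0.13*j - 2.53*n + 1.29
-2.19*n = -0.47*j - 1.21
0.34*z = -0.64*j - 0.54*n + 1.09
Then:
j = 0.14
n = 0.58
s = 0.39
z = 2.01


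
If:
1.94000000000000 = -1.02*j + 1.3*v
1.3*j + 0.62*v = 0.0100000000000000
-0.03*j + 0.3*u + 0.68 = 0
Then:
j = -0.51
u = -2.32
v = 1.09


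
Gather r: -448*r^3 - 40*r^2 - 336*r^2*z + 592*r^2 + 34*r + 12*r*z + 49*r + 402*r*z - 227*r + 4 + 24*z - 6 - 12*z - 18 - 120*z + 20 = -448*r^3 + r^2*(552 - 336*z) + r*(414*z - 144) - 108*z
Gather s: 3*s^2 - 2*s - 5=3*s^2 - 2*s - 5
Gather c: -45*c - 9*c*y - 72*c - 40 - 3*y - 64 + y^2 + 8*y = c*(-9*y - 117) + y^2 + 5*y - 104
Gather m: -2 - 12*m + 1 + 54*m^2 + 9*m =54*m^2 - 3*m - 1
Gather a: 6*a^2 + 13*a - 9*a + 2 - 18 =6*a^2 + 4*a - 16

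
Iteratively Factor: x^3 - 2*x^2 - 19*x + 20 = (x - 5)*(x^2 + 3*x - 4) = (x - 5)*(x + 4)*(x - 1)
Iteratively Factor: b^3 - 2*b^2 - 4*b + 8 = (b - 2)*(b^2 - 4) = (b - 2)^2*(b + 2)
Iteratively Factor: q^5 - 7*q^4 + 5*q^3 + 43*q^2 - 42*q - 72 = (q - 4)*(q^4 - 3*q^3 - 7*q^2 + 15*q + 18) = (q - 4)*(q + 1)*(q^3 - 4*q^2 - 3*q + 18) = (q - 4)*(q - 3)*(q + 1)*(q^2 - q - 6) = (q - 4)*(q - 3)*(q + 1)*(q + 2)*(q - 3)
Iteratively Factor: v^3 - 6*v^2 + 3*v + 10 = (v + 1)*(v^2 - 7*v + 10) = (v - 2)*(v + 1)*(v - 5)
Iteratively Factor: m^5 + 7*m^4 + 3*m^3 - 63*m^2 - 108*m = (m + 3)*(m^4 + 4*m^3 - 9*m^2 - 36*m) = (m + 3)^2*(m^3 + m^2 - 12*m) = m*(m + 3)^2*(m^2 + m - 12) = m*(m + 3)^2*(m + 4)*(m - 3)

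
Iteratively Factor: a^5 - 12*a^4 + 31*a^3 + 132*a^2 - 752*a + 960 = (a - 5)*(a^4 - 7*a^3 - 4*a^2 + 112*a - 192) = (a - 5)*(a + 4)*(a^3 - 11*a^2 + 40*a - 48) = (a - 5)*(a - 3)*(a + 4)*(a^2 - 8*a + 16) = (a - 5)*(a - 4)*(a - 3)*(a + 4)*(a - 4)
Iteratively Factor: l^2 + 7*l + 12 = (l + 4)*(l + 3)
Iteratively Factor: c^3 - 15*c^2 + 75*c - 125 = (c - 5)*(c^2 - 10*c + 25) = (c - 5)^2*(c - 5)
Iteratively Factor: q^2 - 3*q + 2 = (q - 1)*(q - 2)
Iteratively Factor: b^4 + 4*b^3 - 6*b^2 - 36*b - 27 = (b - 3)*(b^3 + 7*b^2 + 15*b + 9) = (b - 3)*(b + 3)*(b^2 + 4*b + 3) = (b - 3)*(b + 3)^2*(b + 1)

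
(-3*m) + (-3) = -3*m - 3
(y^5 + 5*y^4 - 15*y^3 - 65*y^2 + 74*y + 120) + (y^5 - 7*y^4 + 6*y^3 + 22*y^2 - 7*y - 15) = 2*y^5 - 2*y^4 - 9*y^3 - 43*y^2 + 67*y + 105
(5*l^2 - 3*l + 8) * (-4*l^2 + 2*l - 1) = -20*l^4 + 22*l^3 - 43*l^2 + 19*l - 8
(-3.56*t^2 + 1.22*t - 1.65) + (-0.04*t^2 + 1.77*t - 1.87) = -3.6*t^2 + 2.99*t - 3.52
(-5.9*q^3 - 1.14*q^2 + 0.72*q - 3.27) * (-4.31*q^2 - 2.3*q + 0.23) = 25.429*q^5 + 18.4834*q^4 - 1.8382*q^3 + 12.1755*q^2 + 7.6866*q - 0.7521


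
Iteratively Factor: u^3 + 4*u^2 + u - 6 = (u + 2)*(u^2 + 2*u - 3) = (u + 2)*(u + 3)*(u - 1)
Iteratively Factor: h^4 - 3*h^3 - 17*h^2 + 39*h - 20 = (h - 1)*(h^3 - 2*h^2 - 19*h + 20) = (h - 1)^2*(h^2 - h - 20) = (h - 5)*(h - 1)^2*(h + 4)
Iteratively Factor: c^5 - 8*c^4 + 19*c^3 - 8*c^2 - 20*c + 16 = (c - 2)*(c^4 - 6*c^3 + 7*c^2 + 6*c - 8) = (c - 2)*(c - 1)*(c^3 - 5*c^2 + 2*c + 8) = (c - 4)*(c - 2)*(c - 1)*(c^2 - c - 2) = (c - 4)*(c - 2)*(c - 1)*(c + 1)*(c - 2)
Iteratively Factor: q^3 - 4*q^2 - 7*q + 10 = (q + 2)*(q^2 - 6*q + 5) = (q - 1)*(q + 2)*(q - 5)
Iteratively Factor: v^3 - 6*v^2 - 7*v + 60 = (v - 4)*(v^2 - 2*v - 15) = (v - 4)*(v + 3)*(v - 5)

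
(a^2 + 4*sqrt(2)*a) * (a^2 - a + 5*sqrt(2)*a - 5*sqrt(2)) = a^4 - a^3 + 9*sqrt(2)*a^3 - 9*sqrt(2)*a^2 + 40*a^2 - 40*a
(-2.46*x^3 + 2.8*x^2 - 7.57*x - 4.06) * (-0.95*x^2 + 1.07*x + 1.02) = 2.337*x^5 - 5.2922*x^4 + 7.6783*x^3 - 1.3869*x^2 - 12.0656*x - 4.1412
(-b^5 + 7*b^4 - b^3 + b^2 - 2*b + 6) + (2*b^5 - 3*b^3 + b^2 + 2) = b^5 + 7*b^4 - 4*b^3 + 2*b^2 - 2*b + 8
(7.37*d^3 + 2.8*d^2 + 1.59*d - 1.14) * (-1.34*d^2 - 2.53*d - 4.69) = -9.8758*d^5 - 22.3981*d^4 - 43.7799*d^3 - 15.6271*d^2 - 4.5729*d + 5.3466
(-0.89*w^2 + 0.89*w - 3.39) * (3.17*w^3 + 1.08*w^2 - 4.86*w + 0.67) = -2.8213*w^5 + 1.8601*w^4 - 5.4597*w^3 - 8.5829*w^2 + 17.0717*w - 2.2713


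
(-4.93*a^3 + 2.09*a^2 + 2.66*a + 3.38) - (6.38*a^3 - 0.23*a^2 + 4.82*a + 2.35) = -11.31*a^3 + 2.32*a^2 - 2.16*a + 1.03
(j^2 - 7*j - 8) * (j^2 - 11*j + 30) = j^4 - 18*j^3 + 99*j^2 - 122*j - 240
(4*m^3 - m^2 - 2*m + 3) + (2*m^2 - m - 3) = 4*m^3 + m^2 - 3*m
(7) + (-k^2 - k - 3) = -k^2 - k + 4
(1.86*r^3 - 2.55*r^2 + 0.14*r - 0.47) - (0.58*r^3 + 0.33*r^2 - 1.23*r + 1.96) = 1.28*r^3 - 2.88*r^2 + 1.37*r - 2.43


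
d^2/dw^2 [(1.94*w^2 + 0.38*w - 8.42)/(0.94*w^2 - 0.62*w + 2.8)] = (1.77635683940025e-15*w^4 + 2.9328*w^3 - 75.275952*w^2 + 23.442096*w + 69.588144)/(0.830584*w^6 - 1.643496*w^5 + 8.506248*w^4 - 10.029368*w^3 + 25.33776*w^2 - 14.5824*w + 21.952)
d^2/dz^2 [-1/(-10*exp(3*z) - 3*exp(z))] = 3*(300*exp(4*z) + 20*exp(2*z) + 3)*exp(-z)/(1000*exp(6*z) + 900*exp(4*z) + 270*exp(2*z) + 27)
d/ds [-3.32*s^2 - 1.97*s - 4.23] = -6.64*s - 1.97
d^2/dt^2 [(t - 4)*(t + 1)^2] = 6*t - 4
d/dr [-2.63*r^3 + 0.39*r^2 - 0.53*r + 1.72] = -7.89*r^2 + 0.78*r - 0.53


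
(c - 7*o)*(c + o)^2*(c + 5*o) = c^4 - 38*c^2*o^2 - 72*c*o^3 - 35*o^4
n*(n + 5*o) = n^2 + 5*n*o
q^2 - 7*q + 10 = (q - 5)*(q - 2)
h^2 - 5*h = h*(h - 5)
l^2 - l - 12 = (l - 4)*(l + 3)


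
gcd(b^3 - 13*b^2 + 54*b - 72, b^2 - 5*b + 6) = b - 3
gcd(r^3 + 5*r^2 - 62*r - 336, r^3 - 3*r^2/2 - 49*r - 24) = r^2 - 2*r - 48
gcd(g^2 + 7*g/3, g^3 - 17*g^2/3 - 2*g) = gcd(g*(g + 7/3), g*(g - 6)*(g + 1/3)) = g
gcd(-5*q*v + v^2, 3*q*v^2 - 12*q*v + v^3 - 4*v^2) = v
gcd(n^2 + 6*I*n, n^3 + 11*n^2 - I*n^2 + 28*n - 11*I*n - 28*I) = 1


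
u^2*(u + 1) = u^3 + u^2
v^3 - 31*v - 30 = (v - 6)*(v + 1)*(v + 5)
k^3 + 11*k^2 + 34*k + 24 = (k + 1)*(k + 4)*(k + 6)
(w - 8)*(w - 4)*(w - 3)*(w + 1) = w^4 - 14*w^3 + 53*w^2 - 28*w - 96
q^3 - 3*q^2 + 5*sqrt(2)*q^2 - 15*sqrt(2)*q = q*(q - 3)*(q + 5*sqrt(2))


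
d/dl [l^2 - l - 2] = 2*l - 1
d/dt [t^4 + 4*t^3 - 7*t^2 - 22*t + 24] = 4*t^3 + 12*t^2 - 14*t - 22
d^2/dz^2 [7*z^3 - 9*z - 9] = 42*z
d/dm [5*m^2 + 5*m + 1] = 10*m + 5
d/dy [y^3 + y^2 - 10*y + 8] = 3*y^2 + 2*y - 10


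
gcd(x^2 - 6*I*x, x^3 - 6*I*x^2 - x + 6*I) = x - 6*I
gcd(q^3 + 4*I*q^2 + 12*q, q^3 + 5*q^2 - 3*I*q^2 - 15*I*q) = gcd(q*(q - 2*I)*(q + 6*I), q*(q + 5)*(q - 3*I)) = q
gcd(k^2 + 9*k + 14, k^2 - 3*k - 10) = k + 2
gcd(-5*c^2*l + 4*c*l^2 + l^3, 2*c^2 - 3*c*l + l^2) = c - l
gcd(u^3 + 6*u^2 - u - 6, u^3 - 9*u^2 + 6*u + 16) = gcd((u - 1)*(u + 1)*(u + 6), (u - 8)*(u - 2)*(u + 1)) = u + 1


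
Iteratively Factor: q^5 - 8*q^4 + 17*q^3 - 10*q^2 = (q)*(q^4 - 8*q^3 + 17*q^2 - 10*q) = q^2*(q^3 - 8*q^2 + 17*q - 10) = q^2*(q - 1)*(q^2 - 7*q + 10) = q^2*(q - 5)*(q - 1)*(q - 2)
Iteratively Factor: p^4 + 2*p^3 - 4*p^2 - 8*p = (p - 2)*(p^3 + 4*p^2 + 4*p) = p*(p - 2)*(p^2 + 4*p + 4) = p*(p - 2)*(p + 2)*(p + 2)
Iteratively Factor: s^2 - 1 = (s - 1)*(s + 1)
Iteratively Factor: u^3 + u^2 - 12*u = (u - 3)*(u^2 + 4*u) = (u - 3)*(u + 4)*(u)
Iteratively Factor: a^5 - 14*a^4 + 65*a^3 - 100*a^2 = (a)*(a^4 - 14*a^3 + 65*a^2 - 100*a) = a*(a - 5)*(a^3 - 9*a^2 + 20*a) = a*(a - 5)^2*(a^2 - 4*a) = a^2*(a - 5)^2*(a - 4)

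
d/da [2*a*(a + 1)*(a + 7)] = 6*a^2 + 32*a + 14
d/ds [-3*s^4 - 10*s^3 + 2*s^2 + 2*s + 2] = -12*s^3 - 30*s^2 + 4*s + 2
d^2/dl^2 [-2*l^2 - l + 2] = -4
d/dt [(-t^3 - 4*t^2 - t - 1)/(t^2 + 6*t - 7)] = (-t^4 - 12*t^3 - 2*t^2 + 58*t + 13)/(t^4 + 12*t^3 + 22*t^2 - 84*t + 49)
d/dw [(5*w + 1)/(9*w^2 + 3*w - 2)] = (-45*w^2 - 18*w - 13)/(81*w^4 + 54*w^3 - 27*w^2 - 12*w + 4)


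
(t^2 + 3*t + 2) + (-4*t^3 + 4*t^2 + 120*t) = -4*t^3 + 5*t^2 + 123*t + 2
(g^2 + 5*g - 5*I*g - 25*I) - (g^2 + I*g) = 5*g - 6*I*g - 25*I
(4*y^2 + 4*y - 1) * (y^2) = 4*y^4 + 4*y^3 - y^2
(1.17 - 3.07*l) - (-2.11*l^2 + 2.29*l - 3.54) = 2.11*l^2 - 5.36*l + 4.71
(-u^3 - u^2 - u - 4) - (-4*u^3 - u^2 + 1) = 3*u^3 - u - 5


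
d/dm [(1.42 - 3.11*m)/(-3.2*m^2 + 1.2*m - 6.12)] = (-9.952*m^2 + 9.088*m + 17.3292)/(10.24*m^4 - 7.68*m^3 + 40.608*m^2 - 14.688*m + 37.4544)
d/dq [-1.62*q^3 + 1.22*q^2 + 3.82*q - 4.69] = -4.86*q^2 + 2.44*q + 3.82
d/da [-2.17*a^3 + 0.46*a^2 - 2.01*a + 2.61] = -6.51*a^2 + 0.92*a - 2.01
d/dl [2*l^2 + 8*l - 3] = 4*l + 8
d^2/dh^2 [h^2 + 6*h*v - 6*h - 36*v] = 2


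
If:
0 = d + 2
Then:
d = -2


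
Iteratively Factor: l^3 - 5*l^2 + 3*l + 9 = (l - 3)*(l^2 - 2*l - 3) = (l - 3)^2*(l + 1)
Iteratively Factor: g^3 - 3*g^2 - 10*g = (g)*(g^2 - 3*g - 10) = g*(g - 5)*(g + 2)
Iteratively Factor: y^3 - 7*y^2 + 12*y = (y)*(y^2 - 7*y + 12) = y*(y - 3)*(y - 4)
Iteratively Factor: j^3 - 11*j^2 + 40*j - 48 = (j - 4)*(j^2 - 7*j + 12) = (j - 4)^2*(j - 3)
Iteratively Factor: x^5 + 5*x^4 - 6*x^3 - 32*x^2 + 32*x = (x - 1)*(x^4 + 6*x^3 - 32*x) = (x - 1)*(x + 4)*(x^3 + 2*x^2 - 8*x) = (x - 2)*(x - 1)*(x + 4)*(x^2 + 4*x) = (x - 2)*(x - 1)*(x + 4)^2*(x)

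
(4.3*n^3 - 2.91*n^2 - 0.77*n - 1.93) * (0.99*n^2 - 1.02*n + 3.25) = 4.257*n^5 - 7.2669*n^4 + 16.1809*n^3 - 10.5828*n^2 - 0.5339*n - 6.2725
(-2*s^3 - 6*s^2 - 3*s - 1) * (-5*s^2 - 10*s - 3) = 10*s^5 + 50*s^4 + 81*s^3 + 53*s^2 + 19*s + 3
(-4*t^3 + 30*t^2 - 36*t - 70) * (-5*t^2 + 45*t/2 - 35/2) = 20*t^5 - 240*t^4 + 925*t^3 - 985*t^2 - 945*t + 1225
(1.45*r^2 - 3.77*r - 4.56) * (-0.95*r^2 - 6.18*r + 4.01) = -1.3775*r^4 - 5.3795*r^3 + 33.4451*r^2 + 13.0631*r - 18.2856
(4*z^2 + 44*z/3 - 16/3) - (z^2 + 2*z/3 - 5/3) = 3*z^2 + 14*z - 11/3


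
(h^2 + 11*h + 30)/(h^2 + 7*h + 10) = (h + 6)/(h + 2)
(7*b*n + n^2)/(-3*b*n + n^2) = (-7*b - n)/(3*b - n)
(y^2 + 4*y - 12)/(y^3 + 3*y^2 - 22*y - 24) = (y - 2)/(y^2 - 3*y - 4)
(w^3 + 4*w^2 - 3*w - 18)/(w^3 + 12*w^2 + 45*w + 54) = (w - 2)/(w + 6)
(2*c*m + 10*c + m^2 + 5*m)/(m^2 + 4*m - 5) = (2*c + m)/(m - 1)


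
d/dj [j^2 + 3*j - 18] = 2*j + 3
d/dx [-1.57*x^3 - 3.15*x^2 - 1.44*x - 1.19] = -4.71*x^2 - 6.3*x - 1.44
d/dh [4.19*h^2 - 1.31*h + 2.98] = 8.38*h - 1.31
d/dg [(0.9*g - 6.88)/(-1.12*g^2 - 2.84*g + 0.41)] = (1.008*g^2 - 15.4112*g - 19.1702)/(1.2544*g^4 + 6.3616*g^3 + 7.1472*g^2 - 2.3288*g + 0.1681)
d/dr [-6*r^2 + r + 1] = 1 - 12*r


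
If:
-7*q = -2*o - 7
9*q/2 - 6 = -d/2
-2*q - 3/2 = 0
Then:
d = 75/4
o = -49/8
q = -3/4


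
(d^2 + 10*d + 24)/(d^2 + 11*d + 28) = (d + 6)/(d + 7)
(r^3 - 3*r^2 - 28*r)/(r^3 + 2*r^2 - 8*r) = (r - 7)/(r - 2)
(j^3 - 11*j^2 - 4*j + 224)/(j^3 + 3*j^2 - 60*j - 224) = (j - 7)/(j + 7)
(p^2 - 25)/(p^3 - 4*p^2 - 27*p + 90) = (p - 5)/(p^2 - 9*p + 18)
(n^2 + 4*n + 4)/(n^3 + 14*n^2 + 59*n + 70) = (n + 2)/(n^2 + 12*n + 35)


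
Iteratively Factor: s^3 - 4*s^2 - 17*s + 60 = (s - 5)*(s^2 + s - 12) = (s - 5)*(s + 4)*(s - 3)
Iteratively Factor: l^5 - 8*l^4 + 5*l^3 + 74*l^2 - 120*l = (l)*(l^4 - 8*l^3 + 5*l^2 + 74*l - 120) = l*(l - 5)*(l^3 - 3*l^2 - 10*l + 24) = l*(l - 5)*(l + 3)*(l^2 - 6*l + 8) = l*(l - 5)*(l - 2)*(l + 3)*(l - 4)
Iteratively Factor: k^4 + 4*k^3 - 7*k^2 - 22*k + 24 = (k - 1)*(k^3 + 5*k^2 - 2*k - 24) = (k - 1)*(k + 4)*(k^2 + k - 6) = (k - 1)*(k + 3)*(k + 4)*(k - 2)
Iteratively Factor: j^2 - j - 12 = (j - 4)*(j + 3)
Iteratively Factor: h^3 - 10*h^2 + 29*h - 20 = (h - 4)*(h^2 - 6*h + 5) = (h - 5)*(h - 4)*(h - 1)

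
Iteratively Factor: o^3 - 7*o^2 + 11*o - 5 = (o - 1)*(o^2 - 6*o + 5) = (o - 5)*(o - 1)*(o - 1)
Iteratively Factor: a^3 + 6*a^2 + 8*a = (a + 4)*(a^2 + 2*a) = (a + 2)*(a + 4)*(a)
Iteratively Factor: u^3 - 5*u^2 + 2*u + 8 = (u + 1)*(u^2 - 6*u + 8) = (u - 4)*(u + 1)*(u - 2)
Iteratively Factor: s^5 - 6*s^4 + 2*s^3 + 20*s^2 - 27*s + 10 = (s + 2)*(s^4 - 8*s^3 + 18*s^2 - 16*s + 5) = (s - 5)*(s + 2)*(s^3 - 3*s^2 + 3*s - 1) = (s - 5)*(s - 1)*(s + 2)*(s^2 - 2*s + 1) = (s - 5)*(s - 1)^2*(s + 2)*(s - 1)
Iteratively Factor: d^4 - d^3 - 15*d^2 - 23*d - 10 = (d - 5)*(d^3 + 4*d^2 + 5*d + 2) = (d - 5)*(d + 1)*(d^2 + 3*d + 2) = (d - 5)*(d + 1)^2*(d + 2)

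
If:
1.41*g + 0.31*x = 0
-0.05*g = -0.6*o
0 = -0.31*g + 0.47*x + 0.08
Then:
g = 0.03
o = 0.00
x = -0.15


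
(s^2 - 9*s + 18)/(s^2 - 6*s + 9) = (s - 6)/(s - 3)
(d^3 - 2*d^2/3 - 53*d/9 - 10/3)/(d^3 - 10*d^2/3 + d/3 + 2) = (d + 5/3)/(d - 1)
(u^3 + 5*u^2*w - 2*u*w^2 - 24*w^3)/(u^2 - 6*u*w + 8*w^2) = (u^2 + 7*u*w + 12*w^2)/(u - 4*w)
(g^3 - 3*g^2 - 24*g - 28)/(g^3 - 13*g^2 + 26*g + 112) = (g + 2)/(g - 8)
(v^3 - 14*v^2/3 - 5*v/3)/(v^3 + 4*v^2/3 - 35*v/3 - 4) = v*(v - 5)/(v^2 + v - 12)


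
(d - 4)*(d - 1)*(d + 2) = d^3 - 3*d^2 - 6*d + 8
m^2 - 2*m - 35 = (m - 7)*(m + 5)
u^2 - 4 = (u - 2)*(u + 2)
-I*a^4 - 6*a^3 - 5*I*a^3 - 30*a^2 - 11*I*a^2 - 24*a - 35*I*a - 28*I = (a + 1)*(a + 4)*(a - 7*I)*(-I*a + 1)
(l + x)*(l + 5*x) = l^2 + 6*l*x + 5*x^2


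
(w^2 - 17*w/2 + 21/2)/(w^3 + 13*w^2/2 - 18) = (w - 7)/(w^2 + 8*w + 12)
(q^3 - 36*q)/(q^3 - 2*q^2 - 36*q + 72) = q/(q - 2)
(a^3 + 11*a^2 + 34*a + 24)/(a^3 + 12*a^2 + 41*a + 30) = (a + 4)/(a + 5)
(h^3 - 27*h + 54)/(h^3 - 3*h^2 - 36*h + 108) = (h - 3)/(h - 6)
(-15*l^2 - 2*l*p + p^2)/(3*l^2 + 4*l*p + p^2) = (-5*l + p)/(l + p)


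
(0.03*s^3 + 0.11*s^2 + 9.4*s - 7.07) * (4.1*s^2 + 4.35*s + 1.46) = 0.123*s^5 + 0.5815*s^4 + 39.0623*s^3 + 12.0636*s^2 - 17.0305*s - 10.3222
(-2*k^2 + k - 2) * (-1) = 2*k^2 - k + 2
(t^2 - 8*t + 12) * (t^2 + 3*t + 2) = t^4 - 5*t^3 - 10*t^2 + 20*t + 24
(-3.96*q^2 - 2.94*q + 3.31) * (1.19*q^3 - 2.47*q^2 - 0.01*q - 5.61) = -4.7124*q^5 + 6.2826*q^4 + 11.2403*q^3 + 14.0693*q^2 + 16.4603*q - 18.5691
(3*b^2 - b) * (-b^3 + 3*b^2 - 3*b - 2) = -3*b^5 + 10*b^4 - 12*b^3 - 3*b^2 + 2*b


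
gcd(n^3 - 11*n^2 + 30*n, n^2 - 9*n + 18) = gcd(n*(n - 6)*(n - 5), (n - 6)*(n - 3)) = n - 6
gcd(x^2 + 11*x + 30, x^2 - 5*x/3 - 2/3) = 1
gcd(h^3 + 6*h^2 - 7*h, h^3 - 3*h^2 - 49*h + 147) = h + 7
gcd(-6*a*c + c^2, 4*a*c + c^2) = c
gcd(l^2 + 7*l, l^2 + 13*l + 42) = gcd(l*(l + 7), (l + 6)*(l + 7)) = l + 7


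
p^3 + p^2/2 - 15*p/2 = p*(p - 5/2)*(p + 3)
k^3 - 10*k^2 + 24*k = k*(k - 6)*(k - 4)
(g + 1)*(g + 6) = g^2 + 7*g + 6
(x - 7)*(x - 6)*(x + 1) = x^3 - 12*x^2 + 29*x + 42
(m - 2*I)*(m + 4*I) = m^2 + 2*I*m + 8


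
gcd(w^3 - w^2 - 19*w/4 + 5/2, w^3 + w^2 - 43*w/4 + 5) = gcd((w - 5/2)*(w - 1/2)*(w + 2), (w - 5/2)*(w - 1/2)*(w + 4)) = w^2 - 3*w + 5/4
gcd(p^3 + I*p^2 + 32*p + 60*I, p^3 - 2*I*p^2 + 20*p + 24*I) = p^2 - 4*I*p + 12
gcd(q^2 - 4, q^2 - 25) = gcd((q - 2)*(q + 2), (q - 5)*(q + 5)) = 1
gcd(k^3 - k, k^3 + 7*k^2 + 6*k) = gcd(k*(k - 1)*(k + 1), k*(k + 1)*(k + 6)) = k^2 + k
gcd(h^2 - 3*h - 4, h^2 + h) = h + 1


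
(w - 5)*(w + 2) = w^2 - 3*w - 10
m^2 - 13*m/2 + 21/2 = (m - 7/2)*(m - 3)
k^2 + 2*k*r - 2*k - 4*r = (k - 2)*(k + 2*r)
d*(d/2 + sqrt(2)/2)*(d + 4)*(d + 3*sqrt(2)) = d^4/2 + 2*d^3 + 2*sqrt(2)*d^3 + 3*d^2 + 8*sqrt(2)*d^2 + 12*d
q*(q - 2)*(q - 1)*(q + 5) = q^4 + 2*q^3 - 13*q^2 + 10*q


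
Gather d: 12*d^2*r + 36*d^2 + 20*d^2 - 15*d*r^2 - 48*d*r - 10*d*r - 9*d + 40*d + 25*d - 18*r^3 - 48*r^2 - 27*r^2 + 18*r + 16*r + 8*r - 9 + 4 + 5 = d^2*(12*r + 56) + d*(-15*r^2 - 58*r + 56) - 18*r^3 - 75*r^2 + 42*r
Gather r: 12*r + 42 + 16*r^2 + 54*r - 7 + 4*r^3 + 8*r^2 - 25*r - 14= 4*r^3 + 24*r^2 + 41*r + 21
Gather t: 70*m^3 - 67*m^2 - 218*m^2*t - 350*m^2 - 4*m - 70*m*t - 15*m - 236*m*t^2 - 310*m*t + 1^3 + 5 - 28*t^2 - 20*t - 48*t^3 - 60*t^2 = 70*m^3 - 417*m^2 - 19*m - 48*t^3 + t^2*(-236*m - 88) + t*(-218*m^2 - 380*m - 20) + 6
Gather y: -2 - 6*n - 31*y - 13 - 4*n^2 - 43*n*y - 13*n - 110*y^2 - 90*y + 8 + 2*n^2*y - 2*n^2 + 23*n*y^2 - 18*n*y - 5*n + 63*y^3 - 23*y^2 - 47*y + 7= -6*n^2 - 24*n + 63*y^3 + y^2*(23*n - 133) + y*(2*n^2 - 61*n - 168)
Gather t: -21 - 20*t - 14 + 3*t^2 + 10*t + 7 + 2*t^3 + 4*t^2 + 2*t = 2*t^3 + 7*t^2 - 8*t - 28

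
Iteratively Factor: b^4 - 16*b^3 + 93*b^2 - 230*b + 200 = (b - 5)*(b^3 - 11*b^2 + 38*b - 40) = (b - 5)*(b - 4)*(b^2 - 7*b + 10) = (b - 5)*(b - 4)*(b - 2)*(b - 5)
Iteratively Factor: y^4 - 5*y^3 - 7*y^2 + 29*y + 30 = (y - 5)*(y^3 - 7*y - 6) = (y - 5)*(y + 2)*(y^2 - 2*y - 3) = (y - 5)*(y + 1)*(y + 2)*(y - 3)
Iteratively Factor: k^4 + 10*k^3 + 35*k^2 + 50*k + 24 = (k + 2)*(k^3 + 8*k^2 + 19*k + 12) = (k + 2)*(k + 4)*(k^2 + 4*k + 3) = (k + 2)*(k + 3)*(k + 4)*(k + 1)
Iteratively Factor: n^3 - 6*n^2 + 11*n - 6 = (n - 2)*(n^2 - 4*n + 3) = (n - 3)*(n - 2)*(n - 1)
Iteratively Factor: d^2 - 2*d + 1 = (d - 1)*(d - 1)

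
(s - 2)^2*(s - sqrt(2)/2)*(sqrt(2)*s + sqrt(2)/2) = sqrt(2)*s^4 - 7*sqrt(2)*s^3/2 - s^3 + 2*sqrt(2)*s^2 + 7*s^2/2 - 2*s + 2*sqrt(2)*s - 2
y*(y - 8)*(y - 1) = y^3 - 9*y^2 + 8*y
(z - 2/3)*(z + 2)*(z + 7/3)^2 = z^4 + 6*z^3 + 31*z^2/3 + 28*z/27 - 196/27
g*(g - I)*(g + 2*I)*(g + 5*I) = g^4 + 6*I*g^3 - 3*g^2 + 10*I*g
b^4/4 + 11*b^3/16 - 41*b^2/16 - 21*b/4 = b*(b/4 + 1)*(b - 3)*(b + 7/4)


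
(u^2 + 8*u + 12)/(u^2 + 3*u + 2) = (u + 6)/(u + 1)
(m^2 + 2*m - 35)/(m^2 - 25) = (m + 7)/(m + 5)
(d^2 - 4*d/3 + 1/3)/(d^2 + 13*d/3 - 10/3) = (3*d^2 - 4*d + 1)/(3*d^2 + 13*d - 10)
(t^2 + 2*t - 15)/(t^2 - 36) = (t^2 + 2*t - 15)/(t^2 - 36)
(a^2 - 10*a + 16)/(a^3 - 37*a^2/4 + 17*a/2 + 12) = 4/(4*a + 3)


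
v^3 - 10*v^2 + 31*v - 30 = (v - 5)*(v - 3)*(v - 2)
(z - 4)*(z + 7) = z^2 + 3*z - 28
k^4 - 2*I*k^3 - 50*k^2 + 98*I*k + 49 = (k - 7)*(k + 7)*(k - I)^2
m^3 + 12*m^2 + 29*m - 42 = (m - 1)*(m + 6)*(m + 7)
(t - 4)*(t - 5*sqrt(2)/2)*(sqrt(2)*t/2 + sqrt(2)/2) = sqrt(2)*t^3/2 - 5*t^2/2 - 3*sqrt(2)*t^2/2 - 2*sqrt(2)*t + 15*t/2 + 10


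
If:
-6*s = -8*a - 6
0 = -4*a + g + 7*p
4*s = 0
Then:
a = -3/4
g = -7*p - 3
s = 0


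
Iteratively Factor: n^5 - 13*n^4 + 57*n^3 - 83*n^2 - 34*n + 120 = (n - 5)*(n^4 - 8*n^3 + 17*n^2 + 2*n - 24) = (n - 5)*(n - 4)*(n^3 - 4*n^2 + n + 6) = (n - 5)*(n - 4)*(n - 2)*(n^2 - 2*n - 3) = (n - 5)*(n - 4)*(n - 2)*(n + 1)*(n - 3)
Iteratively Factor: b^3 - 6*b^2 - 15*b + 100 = (b - 5)*(b^2 - b - 20) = (b - 5)*(b + 4)*(b - 5)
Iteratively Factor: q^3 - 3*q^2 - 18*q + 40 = (q + 4)*(q^2 - 7*q + 10) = (q - 2)*(q + 4)*(q - 5)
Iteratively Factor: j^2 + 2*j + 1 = (j + 1)*(j + 1)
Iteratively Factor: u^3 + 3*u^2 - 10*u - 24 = (u + 4)*(u^2 - u - 6) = (u + 2)*(u + 4)*(u - 3)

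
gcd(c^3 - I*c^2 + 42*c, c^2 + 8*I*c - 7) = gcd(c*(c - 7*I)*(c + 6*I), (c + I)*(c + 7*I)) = 1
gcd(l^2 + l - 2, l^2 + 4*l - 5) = l - 1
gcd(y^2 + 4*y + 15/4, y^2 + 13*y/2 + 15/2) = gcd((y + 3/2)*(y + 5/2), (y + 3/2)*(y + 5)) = y + 3/2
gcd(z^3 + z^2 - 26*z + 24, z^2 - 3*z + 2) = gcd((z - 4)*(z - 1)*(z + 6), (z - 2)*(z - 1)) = z - 1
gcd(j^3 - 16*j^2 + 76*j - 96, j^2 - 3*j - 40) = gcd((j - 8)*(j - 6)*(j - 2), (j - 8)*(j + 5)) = j - 8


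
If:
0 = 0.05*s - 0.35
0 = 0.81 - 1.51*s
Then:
No Solution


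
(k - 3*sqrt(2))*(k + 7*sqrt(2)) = k^2 + 4*sqrt(2)*k - 42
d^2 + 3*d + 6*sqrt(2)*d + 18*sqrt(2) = (d + 3)*(d + 6*sqrt(2))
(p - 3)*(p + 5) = p^2 + 2*p - 15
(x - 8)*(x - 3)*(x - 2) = x^3 - 13*x^2 + 46*x - 48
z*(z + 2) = z^2 + 2*z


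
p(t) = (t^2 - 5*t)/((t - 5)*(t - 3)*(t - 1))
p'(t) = (2*t - 5)/((t - 5)*(t - 3)*(t - 1)) - (t^2 - 5*t)/((t - 5)*(t - 3)*(t - 1)^2) - (t^2 - 5*t)/((t - 5)*(t - 3)^2*(t - 1)) - (t^2 - 5*t)/((t - 5)^2*(t - 3)*(t - 1))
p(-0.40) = -0.08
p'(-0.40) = 0.13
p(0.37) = 0.22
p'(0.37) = 1.04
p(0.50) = 0.40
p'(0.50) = 1.76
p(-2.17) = -0.13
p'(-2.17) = -0.01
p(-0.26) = -0.06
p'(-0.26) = 0.17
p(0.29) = 0.15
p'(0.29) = 0.79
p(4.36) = 0.95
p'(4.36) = -0.77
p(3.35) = 4.07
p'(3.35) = -12.15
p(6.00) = 0.40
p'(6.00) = -0.15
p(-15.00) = -0.05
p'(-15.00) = 0.00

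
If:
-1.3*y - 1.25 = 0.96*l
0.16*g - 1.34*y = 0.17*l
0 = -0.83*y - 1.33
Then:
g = -12.50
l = 0.87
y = -1.60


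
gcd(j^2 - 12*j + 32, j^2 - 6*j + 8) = j - 4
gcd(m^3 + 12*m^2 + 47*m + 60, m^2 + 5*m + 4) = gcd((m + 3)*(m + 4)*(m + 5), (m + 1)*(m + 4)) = m + 4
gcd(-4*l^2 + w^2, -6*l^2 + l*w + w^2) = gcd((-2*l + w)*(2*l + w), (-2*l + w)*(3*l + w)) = -2*l + w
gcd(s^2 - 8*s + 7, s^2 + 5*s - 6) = s - 1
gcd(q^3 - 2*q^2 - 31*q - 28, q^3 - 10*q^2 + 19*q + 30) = q + 1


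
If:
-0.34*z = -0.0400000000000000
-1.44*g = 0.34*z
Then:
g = -0.03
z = 0.12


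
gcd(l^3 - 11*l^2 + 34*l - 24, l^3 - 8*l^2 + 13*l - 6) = l^2 - 7*l + 6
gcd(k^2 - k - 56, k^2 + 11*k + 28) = k + 7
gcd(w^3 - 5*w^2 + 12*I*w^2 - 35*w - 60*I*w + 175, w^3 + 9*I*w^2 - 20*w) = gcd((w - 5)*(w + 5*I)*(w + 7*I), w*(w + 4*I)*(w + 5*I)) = w + 5*I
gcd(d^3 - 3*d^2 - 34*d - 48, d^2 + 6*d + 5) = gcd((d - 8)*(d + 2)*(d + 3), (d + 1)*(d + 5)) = 1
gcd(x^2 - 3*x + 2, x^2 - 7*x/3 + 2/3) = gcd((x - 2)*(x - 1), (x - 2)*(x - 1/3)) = x - 2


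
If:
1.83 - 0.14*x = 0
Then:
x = 13.07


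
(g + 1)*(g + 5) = g^2 + 6*g + 5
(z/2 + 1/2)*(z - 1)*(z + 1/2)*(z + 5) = z^4/2 + 11*z^3/4 + 3*z^2/4 - 11*z/4 - 5/4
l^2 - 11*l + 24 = (l - 8)*(l - 3)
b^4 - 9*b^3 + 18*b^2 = b^2*(b - 6)*(b - 3)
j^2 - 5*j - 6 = (j - 6)*(j + 1)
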